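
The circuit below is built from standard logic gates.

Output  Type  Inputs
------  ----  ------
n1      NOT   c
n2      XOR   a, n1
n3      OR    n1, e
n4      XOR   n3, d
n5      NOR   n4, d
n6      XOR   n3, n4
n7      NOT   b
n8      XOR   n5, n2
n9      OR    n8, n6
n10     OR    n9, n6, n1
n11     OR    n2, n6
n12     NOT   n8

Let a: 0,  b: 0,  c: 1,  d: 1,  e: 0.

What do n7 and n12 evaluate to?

n7 = 1; n12 = 1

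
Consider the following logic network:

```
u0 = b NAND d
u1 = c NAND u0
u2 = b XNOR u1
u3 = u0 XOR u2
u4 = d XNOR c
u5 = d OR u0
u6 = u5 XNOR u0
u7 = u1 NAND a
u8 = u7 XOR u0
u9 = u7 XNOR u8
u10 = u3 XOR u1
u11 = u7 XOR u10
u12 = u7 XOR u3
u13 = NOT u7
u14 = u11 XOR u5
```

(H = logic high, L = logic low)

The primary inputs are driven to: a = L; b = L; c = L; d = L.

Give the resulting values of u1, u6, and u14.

u0 = b NAND d = L NAND L = H
u1 = c NAND u0 = L NAND H = H
u2 = b XNOR u1 = L XNOR H = L
u3 = u0 XOR u2 = H XOR L = H
u5 = d OR u0 = L OR H = H
u6 = u5 XNOR u0 = H XNOR H = H
u7 = u1 NAND a = H NAND L = H
u10 = u3 XOR u1 = H XOR H = L
u11 = u7 XOR u10 = H XOR L = H
u14 = u11 XOR u5 = H XOR H = L

u1 = H, u6 = H, u14 = L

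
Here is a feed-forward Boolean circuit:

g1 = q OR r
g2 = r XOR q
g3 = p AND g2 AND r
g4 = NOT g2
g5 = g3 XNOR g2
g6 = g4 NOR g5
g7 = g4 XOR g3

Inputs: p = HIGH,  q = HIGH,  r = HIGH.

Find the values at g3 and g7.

g3 = LOW, g7 = HIGH

g2 = r XOR q = HIGH XOR HIGH = LOW
g3 = p AND g2 AND r = HIGH AND LOW AND HIGH = LOW
g4 = NOT g2 = NOT LOW = HIGH
g7 = g4 XOR g3 = HIGH XOR LOW = HIGH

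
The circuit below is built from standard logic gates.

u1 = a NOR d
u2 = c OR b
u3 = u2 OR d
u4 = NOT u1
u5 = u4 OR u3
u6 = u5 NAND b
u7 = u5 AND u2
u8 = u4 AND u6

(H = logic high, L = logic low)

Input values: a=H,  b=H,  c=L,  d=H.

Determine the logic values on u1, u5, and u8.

u1 = L, u5 = H, u8 = L

u1 = a NOR d = H NOR H = L
u2 = c OR b = L OR H = H
u3 = u2 OR d = H OR H = H
u4 = NOT u1 = NOT L = H
u5 = u4 OR u3 = H OR H = H
u6 = u5 NAND b = H NAND H = L
u8 = u4 AND u6 = H AND L = L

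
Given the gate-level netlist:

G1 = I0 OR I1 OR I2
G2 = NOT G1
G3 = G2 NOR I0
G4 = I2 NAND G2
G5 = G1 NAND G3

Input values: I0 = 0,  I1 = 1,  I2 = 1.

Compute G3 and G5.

G3 = 1, G5 = 0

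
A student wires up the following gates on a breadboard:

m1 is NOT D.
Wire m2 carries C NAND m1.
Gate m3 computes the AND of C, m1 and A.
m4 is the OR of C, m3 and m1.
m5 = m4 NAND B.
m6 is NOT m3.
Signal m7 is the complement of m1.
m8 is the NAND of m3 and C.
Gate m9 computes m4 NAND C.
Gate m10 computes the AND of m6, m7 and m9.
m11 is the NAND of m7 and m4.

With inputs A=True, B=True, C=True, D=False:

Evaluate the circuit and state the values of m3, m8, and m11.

m3 = True  m8 = False  m11 = True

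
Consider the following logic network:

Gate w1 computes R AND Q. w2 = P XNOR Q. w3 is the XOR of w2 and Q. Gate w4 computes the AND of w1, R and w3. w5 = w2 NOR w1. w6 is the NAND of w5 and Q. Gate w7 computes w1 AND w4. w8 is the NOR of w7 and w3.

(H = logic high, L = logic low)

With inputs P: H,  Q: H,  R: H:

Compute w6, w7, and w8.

w6 = H, w7 = L, w8 = H

w1 = R AND Q = H AND H = H
w2 = P XNOR Q = H XNOR H = H
w3 = w2 XOR Q = H XOR H = L
w4 = w1 AND R AND w3 = H AND H AND L = L
w5 = w2 NOR w1 = H NOR H = L
w6 = w5 NAND Q = L NAND H = H
w7 = w1 AND w4 = H AND L = L
w8 = w7 NOR w3 = L NOR L = H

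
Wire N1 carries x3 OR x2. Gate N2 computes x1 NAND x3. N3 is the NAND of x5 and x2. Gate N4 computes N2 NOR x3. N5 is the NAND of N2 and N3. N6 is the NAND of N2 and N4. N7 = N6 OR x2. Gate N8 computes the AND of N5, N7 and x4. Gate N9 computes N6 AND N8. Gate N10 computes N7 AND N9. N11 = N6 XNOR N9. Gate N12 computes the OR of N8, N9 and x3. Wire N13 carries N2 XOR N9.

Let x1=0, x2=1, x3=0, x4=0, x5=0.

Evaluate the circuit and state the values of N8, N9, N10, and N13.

N8 = 0  N9 = 0  N10 = 0  N13 = 1

N2 = x1 NAND x3 = 0 NAND 0 = 1
N3 = x5 NAND x2 = 0 NAND 1 = 1
N4 = N2 NOR x3 = 1 NOR 0 = 0
N5 = N2 NAND N3 = 1 NAND 1 = 0
N6 = N2 NAND N4 = 1 NAND 0 = 1
N7 = N6 OR x2 = 1 OR 1 = 1
N8 = N5 AND N7 AND x4 = 0 AND 1 AND 0 = 0
N9 = N6 AND N8 = 1 AND 0 = 0
N10 = N7 AND N9 = 1 AND 0 = 0
N13 = N2 XOR N9 = 1 XOR 0 = 1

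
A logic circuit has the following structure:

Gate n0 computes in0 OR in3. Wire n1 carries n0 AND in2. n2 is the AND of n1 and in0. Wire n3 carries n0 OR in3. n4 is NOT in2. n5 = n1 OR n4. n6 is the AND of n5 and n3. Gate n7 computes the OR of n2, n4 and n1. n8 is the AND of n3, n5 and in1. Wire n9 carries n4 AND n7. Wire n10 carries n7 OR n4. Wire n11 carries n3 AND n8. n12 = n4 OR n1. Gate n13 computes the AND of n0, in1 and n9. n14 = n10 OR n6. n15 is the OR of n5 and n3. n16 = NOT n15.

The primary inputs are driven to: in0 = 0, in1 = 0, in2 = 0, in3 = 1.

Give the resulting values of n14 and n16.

n14 = 1; n16 = 0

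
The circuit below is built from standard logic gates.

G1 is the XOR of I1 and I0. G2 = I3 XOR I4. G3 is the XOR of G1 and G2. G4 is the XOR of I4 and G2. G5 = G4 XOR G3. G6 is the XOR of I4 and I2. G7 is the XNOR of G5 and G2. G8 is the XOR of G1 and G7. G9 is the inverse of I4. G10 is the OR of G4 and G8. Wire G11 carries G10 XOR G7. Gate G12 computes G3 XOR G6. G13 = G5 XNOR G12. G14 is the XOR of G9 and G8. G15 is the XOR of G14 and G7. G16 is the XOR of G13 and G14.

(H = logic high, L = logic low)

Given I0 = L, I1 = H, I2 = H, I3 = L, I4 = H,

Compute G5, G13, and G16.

G5 = L, G13 = H, G16 = L

G1 = I1 XOR I0 = H XOR L = H
G2 = I3 XOR I4 = L XOR H = H
G3 = G1 XOR G2 = H XOR H = L
G4 = I4 XOR G2 = H XOR H = L
G5 = G4 XOR G3 = L XOR L = L
G6 = I4 XOR I2 = H XOR H = L
G7 = G5 XNOR G2 = L XNOR H = L
G8 = G1 XOR G7 = H XOR L = H
G9 = NOT I4 = NOT H = L
G12 = G3 XOR G6 = L XOR L = L
G13 = G5 XNOR G12 = L XNOR L = H
G14 = G9 XOR G8 = L XOR H = H
G16 = G13 XOR G14 = H XOR H = L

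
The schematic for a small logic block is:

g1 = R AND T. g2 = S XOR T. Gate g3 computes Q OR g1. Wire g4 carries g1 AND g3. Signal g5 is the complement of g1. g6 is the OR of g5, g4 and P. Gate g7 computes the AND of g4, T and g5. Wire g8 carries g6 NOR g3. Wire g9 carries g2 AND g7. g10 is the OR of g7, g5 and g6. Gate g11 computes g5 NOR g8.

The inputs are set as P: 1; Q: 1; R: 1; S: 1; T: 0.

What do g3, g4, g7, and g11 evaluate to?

g3 = 1; g4 = 0; g7 = 0; g11 = 0

g1 = R AND T = 1 AND 0 = 0
g3 = Q OR g1 = 1 OR 0 = 1
g4 = g1 AND g3 = 0 AND 1 = 0
g5 = NOT g1 = NOT 0 = 1
g6 = g5 OR g4 OR P = 1 OR 0 OR 1 = 1
g7 = g4 AND T AND g5 = 0 AND 0 AND 1 = 0
g8 = g6 NOR g3 = 1 NOR 1 = 0
g11 = g5 NOR g8 = 1 NOR 0 = 0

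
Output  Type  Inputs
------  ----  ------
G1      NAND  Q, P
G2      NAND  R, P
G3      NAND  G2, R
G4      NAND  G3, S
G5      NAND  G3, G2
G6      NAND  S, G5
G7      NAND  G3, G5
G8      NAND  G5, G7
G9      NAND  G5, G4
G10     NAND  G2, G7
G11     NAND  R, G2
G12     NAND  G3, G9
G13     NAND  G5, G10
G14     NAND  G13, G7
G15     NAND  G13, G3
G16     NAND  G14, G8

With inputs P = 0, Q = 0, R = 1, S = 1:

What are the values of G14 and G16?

G2 = R NAND P = 1 NAND 0 = 1
G3 = G2 NAND R = 1 NAND 1 = 0
G5 = G3 NAND G2 = 0 NAND 1 = 1
G7 = G3 NAND G5 = 0 NAND 1 = 1
G8 = G5 NAND G7 = 1 NAND 1 = 0
G10 = G2 NAND G7 = 1 NAND 1 = 0
G13 = G5 NAND G10 = 1 NAND 0 = 1
G14 = G13 NAND G7 = 1 NAND 1 = 0
G16 = G14 NAND G8 = 0 NAND 0 = 1

G14 = 0; G16 = 1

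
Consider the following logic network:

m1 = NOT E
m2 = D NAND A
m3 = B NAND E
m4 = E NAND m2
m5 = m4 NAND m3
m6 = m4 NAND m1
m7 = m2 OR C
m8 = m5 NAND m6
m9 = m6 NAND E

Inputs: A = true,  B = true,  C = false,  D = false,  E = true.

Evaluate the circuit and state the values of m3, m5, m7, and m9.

m1 = NOT E = NOT true = false
m2 = D NAND A = false NAND true = true
m3 = B NAND E = true NAND true = false
m4 = E NAND m2 = true NAND true = false
m5 = m4 NAND m3 = false NAND false = true
m6 = m4 NAND m1 = false NAND false = true
m7 = m2 OR C = true OR false = true
m9 = m6 NAND E = true NAND true = false

m3 = false, m5 = true, m7 = true, m9 = false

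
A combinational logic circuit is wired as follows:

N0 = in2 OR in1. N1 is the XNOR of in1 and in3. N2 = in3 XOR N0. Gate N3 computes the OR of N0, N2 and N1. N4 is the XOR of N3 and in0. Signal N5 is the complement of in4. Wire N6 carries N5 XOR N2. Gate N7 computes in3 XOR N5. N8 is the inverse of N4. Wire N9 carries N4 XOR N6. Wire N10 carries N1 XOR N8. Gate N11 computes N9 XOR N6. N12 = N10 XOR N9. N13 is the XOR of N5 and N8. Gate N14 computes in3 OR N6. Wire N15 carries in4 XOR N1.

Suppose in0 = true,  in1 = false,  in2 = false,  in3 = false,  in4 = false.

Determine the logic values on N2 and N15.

N0 = in2 OR in1 = false OR false = false
N1 = in1 XNOR in3 = false XNOR false = true
N2 = in3 XOR N0 = false XOR false = false
N15 = in4 XOR N1 = false XOR true = true

N2 = false  N15 = true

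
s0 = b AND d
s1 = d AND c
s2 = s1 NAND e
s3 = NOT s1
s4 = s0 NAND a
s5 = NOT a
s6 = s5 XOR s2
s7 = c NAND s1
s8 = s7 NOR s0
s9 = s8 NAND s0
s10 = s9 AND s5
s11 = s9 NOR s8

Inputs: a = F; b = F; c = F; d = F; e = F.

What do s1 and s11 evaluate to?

s0 = b AND d = F AND F = F
s1 = d AND c = F AND F = F
s7 = c NAND s1 = F NAND F = T
s8 = s7 NOR s0 = T NOR F = F
s9 = s8 NAND s0 = F NAND F = T
s11 = s9 NOR s8 = T NOR F = F

s1 = F  s11 = F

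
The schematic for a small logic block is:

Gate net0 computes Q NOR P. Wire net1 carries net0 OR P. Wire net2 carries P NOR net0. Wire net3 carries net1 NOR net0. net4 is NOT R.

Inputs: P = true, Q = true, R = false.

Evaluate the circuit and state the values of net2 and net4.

net2 = false  net4 = true

net0 = Q NOR P = true NOR true = false
net2 = P NOR net0 = true NOR false = false
net4 = NOT R = NOT false = true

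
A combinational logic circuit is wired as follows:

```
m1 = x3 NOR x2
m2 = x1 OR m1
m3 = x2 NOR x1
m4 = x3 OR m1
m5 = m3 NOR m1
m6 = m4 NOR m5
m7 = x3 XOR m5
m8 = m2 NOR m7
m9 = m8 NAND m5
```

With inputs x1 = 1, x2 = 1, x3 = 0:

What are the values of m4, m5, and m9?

m1 = x3 NOR x2 = 0 NOR 1 = 0
m2 = x1 OR m1 = 1 OR 0 = 1
m3 = x2 NOR x1 = 1 NOR 1 = 0
m4 = x3 OR m1 = 0 OR 0 = 0
m5 = m3 NOR m1 = 0 NOR 0 = 1
m7 = x3 XOR m5 = 0 XOR 1 = 1
m8 = m2 NOR m7 = 1 NOR 1 = 0
m9 = m8 NAND m5 = 0 NAND 1 = 1

m4 = 0; m5 = 1; m9 = 1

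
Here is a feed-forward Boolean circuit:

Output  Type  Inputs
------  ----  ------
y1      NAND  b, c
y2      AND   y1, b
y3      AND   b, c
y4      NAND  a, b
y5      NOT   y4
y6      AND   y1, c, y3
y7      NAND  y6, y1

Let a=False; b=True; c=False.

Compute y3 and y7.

y3 = False, y7 = True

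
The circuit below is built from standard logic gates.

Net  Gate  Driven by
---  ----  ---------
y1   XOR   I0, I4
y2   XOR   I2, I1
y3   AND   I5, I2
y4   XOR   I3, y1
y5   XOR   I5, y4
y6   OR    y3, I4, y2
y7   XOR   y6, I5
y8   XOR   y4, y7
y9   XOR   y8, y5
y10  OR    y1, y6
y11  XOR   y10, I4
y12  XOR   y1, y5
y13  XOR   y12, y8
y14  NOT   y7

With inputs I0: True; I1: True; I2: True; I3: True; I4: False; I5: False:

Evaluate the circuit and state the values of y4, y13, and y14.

y4 = False, y13 = True, y14 = True

y1 = I0 XOR I4 = True XOR False = True
y2 = I2 XOR I1 = True XOR True = False
y3 = I5 AND I2 = False AND True = False
y4 = I3 XOR y1 = True XOR True = False
y5 = I5 XOR y4 = False XOR False = False
y6 = y3 OR I4 OR y2 = False OR False OR False = False
y7 = y6 XOR I5 = False XOR False = False
y8 = y4 XOR y7 = False XOR False = False
y12 = y1 XOR y5 = True XOR False = True
y13 = y12 XOR y8 = True XOR False = True
y14 = NOT y7 = NOT False = True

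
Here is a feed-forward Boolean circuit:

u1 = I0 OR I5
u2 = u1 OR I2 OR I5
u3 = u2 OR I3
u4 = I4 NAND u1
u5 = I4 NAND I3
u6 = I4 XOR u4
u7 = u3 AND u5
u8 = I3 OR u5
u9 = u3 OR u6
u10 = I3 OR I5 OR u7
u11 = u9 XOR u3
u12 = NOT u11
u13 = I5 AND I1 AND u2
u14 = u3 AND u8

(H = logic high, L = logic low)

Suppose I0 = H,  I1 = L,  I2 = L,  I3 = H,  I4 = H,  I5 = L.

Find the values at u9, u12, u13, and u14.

u9 = H, u12 = H, u13 = L, u14 = H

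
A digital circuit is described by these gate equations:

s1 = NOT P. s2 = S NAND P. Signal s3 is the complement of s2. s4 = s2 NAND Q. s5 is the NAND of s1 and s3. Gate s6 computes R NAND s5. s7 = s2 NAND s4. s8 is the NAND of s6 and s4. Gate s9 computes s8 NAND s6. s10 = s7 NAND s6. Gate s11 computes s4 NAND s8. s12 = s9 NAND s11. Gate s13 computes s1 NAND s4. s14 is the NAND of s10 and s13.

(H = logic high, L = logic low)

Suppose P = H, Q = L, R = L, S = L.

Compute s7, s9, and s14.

s1 = NOT P = NOT H = L
s2 = S NAND P = L NAND H = H
s3 = NOT s2 = NOT H = L
s4 = s2 NAND Q = H NAND L = H
s5 = s1 NAND s3 = L NAND L = H
s6 = R NAND s5 = L NAND H = H
s7 = s2 NAND s4 = H NAND H = L
s8 = s6 NAND s4 = H NAND H = L
s9 = s8 NAND s6 = L NAND H = H
s10 = s7 NAND s6 = L NAND H = H
s13 = s1 NAND s4 = L NAND H = H
s14 = s10 NAND s13 = H NAND H = L

s7 = L, s9 = H, s14 = L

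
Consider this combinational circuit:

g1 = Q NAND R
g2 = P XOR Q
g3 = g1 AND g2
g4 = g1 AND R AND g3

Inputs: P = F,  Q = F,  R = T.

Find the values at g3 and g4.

g1 = Q NAND R = F NAND T = T
g2 = P XOR Q = F XOR F = F
g3 = g1 AND g2 = T AND F = F
g4 = g1 AND R AND g3 = T AND T AND F = F

g3 = F; g4 = F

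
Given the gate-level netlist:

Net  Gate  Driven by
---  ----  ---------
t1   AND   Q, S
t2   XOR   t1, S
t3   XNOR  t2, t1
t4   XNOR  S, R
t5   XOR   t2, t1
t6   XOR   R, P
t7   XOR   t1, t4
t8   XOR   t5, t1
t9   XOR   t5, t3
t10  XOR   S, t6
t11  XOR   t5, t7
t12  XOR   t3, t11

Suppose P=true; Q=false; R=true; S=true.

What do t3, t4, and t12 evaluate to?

t1 = Q AND S = false AND true = false
t2 = t1 XOR S = false XOR true = true
t3 = t2 XNOR t1 = true XNOR false = false
t4 = S XNOR R = true XNOR true = true
t5 = t2 XOR t1 = true XOR false = true
t7 = t1 XOR t4 = false XOR true = true
t11 = t5 XOR t7 = true XOR true = false
t12 = t3 XOR t11 = false XOR false = false

t3 = false  t4 = true  t12 = false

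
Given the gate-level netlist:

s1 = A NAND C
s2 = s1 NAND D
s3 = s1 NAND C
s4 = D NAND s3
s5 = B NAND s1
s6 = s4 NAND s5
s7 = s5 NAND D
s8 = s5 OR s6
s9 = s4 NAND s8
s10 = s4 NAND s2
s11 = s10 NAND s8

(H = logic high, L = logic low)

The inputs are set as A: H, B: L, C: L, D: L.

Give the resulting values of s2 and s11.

s1 = A NAND C = H NAND L = H
s2 = s1 NAND D = H NAND L = H
s3 = s1 NAND C = H NAND L = H
s4 = D NAND s3 = L NAND H = H
s5 = B NAND s1 = L NAND H = H
s6 = s4 NAND s5 = H NAND H = L
s8 = s5 OR s6 = H OR L = H
s10 = s4 NAND s2 = H NAND H = L
s11 = s10 NAND s8 = L NAND H = H

s2 = H, s11 = H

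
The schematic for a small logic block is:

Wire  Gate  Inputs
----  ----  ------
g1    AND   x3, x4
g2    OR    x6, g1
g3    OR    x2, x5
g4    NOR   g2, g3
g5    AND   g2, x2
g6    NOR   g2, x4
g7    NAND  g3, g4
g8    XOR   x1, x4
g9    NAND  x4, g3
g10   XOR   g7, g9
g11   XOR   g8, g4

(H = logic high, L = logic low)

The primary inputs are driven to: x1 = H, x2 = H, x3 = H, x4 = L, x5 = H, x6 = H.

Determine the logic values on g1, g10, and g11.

g1 = x3 AND x4 = H AND L = L
g2 = x6 OR g1 = H OR L = H
g3 = x2 OR x5 = H OR H = H
g4 = g2 NOR g3 = H NOR H = L
g7 = g3 NAND g4 = H NAND L = H
g8 = x1 XOR x4 = H XOR L = H
g9 = x4 NAND g3 = L NAND H = H
g10 = g7 XOR g9 = H XOR H = L
g11 = g8 XOR g4 = H XOR L = H

g1 = L  g10 = L  g11 = H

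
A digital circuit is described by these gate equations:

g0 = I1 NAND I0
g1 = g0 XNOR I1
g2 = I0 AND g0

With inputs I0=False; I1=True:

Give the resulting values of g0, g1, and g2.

g0 = True; g1 = True; g2 = False

g0 = I1 NAND I0 = True NAND False = True
g1 = g0 XNOR I1 = True XNOR True = True
g2 = I0 AND g0 = False AND True = False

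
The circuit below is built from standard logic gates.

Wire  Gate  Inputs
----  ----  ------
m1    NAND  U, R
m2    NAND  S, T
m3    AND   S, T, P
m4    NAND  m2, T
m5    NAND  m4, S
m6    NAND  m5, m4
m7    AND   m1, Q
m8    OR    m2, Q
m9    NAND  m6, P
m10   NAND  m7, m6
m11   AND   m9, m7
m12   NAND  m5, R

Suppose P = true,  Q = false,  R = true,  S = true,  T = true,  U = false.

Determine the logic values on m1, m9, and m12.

m1 = true; m9 = false; m12 = true

m1 = U NAND R = false NAND true = true
m2 = S NAND T = true NAND true = false
m4 = m2 NAND T = false NAND true = true
m5 = m4 NAND S = true NAND true = false
m6 = m5 NAND m4 = false NAND true = true
m9 = m6 NAND P = true NAND true = false
m12 = m5 NAND R = false NAND true = true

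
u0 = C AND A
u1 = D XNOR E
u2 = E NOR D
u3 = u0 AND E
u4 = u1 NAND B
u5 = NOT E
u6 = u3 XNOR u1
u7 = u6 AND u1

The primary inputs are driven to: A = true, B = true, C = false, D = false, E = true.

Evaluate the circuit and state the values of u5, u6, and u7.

u5 = false, u6 = true, u7 = false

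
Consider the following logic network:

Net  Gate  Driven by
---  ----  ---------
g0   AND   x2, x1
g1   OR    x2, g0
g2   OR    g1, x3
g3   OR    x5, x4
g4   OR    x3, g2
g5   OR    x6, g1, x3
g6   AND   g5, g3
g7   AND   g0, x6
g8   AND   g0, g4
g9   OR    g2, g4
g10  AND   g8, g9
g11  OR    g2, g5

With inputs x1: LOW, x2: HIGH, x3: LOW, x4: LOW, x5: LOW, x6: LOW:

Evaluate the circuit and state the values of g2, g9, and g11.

g2 = HIGH, g9 = HIGH, g11 = HIGH

g0 = x2 AND x1 = HIGH AND LOW = LOW
g1 = x2 OR g0 = HIGH OR LOW = HIGH
g2 = g1 OR x3 = HIGH OR LOW = HIGH
g4 = x3 OR g2 = LOW OR HIGH = HIGH
g5 = x6 OR g1 OR x3 = LOW OR HIGH OR LOW = HIGH
g9 = g2 OR g4 = HIGH OR HIGH = HIGH
g11 = g2 OR g5 = HIGH OR HIGH = HIGH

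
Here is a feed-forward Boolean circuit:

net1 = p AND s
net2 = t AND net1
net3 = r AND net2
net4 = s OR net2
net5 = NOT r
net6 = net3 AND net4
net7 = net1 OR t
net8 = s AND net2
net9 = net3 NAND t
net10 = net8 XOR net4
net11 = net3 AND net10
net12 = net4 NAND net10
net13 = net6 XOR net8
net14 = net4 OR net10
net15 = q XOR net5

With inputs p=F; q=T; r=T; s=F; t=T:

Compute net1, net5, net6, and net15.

net1 = p AND s = F AND F = F
net2 = t AND net1 = T AND F = F
net3 = r AND net2 = T AND F = F
net4 = s OR net2 = F OR F = F
net5 = NOT r = NOT T = F
net6 = net3 AND net4 = F AND F = F
net15 = q XOR net5 = T XOR F = T

net1 = F  net5 = F  net6 = F  net15 = T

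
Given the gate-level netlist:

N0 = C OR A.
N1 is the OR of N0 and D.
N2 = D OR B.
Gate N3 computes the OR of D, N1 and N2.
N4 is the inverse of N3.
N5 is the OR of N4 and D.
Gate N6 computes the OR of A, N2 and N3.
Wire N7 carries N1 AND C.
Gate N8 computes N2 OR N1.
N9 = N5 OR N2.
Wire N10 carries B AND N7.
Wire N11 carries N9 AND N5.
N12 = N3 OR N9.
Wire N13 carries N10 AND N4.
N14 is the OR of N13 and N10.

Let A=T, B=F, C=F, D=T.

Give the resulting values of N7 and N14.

N7 = F, N14 = F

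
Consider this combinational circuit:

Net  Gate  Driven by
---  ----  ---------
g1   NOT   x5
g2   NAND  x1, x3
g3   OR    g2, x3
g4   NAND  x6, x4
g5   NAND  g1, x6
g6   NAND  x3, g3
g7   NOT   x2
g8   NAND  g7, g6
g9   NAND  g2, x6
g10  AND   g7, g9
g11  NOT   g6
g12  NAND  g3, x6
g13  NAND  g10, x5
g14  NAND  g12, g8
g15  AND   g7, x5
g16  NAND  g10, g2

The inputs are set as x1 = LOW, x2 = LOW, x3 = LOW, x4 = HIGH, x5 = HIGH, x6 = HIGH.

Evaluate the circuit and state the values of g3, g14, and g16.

g3 = HIGH, g14 = HIGH, g16 = HIGH

g2 = x1 NAND x3 = LOW NAND LOW = HIGH
g3 = g2 OR x3 = HIGH OR LOW = HIGH
g6 = x3 NAND g3 = LOW NAND HIGH = HIGH
g7 = NOT x2 = NOT LOW = HIGH
g8 = g7 NAND g6 = HIGH NAND HIGH = LOW
g9 = g2 NAND x6 = HIGH NAND HIGH = LOW
g10 = g7 AND g9 = HIGH AND LOW = LOW
g12 = g3 NAND x6 = HIGH NAND HIGH = LOW
g14 = g12 NAND g8 = LOW NAND LOW = HIGH
g16 = g10 NAND g2 = LOW NAND HIGH = HIGH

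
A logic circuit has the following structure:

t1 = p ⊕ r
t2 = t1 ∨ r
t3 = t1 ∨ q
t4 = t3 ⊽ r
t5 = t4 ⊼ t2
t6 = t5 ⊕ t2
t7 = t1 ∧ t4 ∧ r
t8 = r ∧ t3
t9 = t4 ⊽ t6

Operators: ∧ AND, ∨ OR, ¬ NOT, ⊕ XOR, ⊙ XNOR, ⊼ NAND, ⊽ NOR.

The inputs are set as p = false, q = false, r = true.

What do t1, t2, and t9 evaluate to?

t1 = p XOR r = false XOR true = true
t2 = t1 OR r = true OR true = true
t3 = t1 OR q = true OR false = true
t4 = t3 NOR r = true NOR true = false
t5 = t4 NAND t2 = false NAND true = true
t6 = t5 XOR t2 = true XOR true = false
t9 = t4 NOR t6 = false NOR false = true

t1 = true, t2 = true, t9 = true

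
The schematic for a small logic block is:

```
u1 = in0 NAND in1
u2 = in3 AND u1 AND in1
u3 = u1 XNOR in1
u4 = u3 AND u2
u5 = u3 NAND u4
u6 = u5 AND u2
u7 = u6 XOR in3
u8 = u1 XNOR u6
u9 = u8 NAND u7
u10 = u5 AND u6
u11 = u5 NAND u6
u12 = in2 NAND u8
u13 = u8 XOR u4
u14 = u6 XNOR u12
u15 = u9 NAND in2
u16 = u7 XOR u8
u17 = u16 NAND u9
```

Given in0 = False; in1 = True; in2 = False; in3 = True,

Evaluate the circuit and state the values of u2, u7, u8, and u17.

u1 = in0 NAND in1 = False NAND True = True
u2 = in3 AND u1 AND in1 = True AND True AND True = True
u3 = u1 XNOR in1 = True XNOR True = True
u4 = u3 AND u2 = True AND True = True
u5 = u3 NAND u4 = True NAND True = False
u6 = u5 AND u2 = False AND True = False
u7 = u6 XOR in3 = False XOR True = True
u8 = u1 XNOR u6 = True XNOR False = False
u9 = u8 NAND u7 = False NAND True = True
u16 = u7 XOR u8 = True XOR False = True
u17 = u16 NAND u9 = True NAND True = False

u2 = True, u7 = True, u8 = False, u17 = False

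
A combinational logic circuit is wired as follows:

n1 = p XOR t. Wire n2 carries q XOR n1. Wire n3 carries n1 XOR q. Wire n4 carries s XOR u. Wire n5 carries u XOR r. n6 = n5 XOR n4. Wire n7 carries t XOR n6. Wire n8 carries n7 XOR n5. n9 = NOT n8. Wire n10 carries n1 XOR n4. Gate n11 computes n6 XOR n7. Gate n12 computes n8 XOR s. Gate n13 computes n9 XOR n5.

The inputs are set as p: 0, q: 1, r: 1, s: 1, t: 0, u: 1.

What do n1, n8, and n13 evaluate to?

n1 = 0, n8 = 0, n13 = 1

n1 = p XOR t = 0 XOR 0 = 0
n4 = s XOR u = 1 XOR 1 = 0
n5 = u XOR r = 1 XOR 1 = 0
n6 = n5 XOR n4 = 0 XOR 0 = 0
n7 = t XOR n6 = 0 XOR 0 = 0
n8 = n7 XOR n5 = 0 XOR 0 = 0
n9 = NOT n8 = NOT 0 = 1
n13 = n9 XOR n5 = 1 XOR 0 = 1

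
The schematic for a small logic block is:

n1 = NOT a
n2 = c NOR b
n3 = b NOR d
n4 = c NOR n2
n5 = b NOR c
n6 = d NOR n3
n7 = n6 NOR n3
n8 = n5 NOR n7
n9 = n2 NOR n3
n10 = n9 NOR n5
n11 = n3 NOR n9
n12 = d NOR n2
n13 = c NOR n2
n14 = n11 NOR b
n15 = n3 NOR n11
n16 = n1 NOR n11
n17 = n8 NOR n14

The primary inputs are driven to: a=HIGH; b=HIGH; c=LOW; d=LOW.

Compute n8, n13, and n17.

n2 = c NOR b = LOW NOR HIGH = LOW
n3 = b NOR d = HIGH NOR LOW = LOW
n5 = b NOR c = HIGH NOR LOW = LOW
n6 = d NOR n3 = LOW NOR LOW = HIGH
n7 = n6 NOR n3 = HIGH NOR LOW = LOW
n8 = n5 NOR n7 = LOW NOR LOW = HIGH
n9 = n2 NOR n3 = LOW NOR LOW = HIGH
n11 = n3 NOR n9 = LOW NOR HIGH = LOW
n13 = c NOR n2 = LOW NOR LOW = HIGH
n14 = n11 NOR b = LOW NOR HIGH = LOW
n17 = n8 NOR n14 = HIGH NOR LOW = LOW

n8 = HIGH  n13 = HIGH  n17 = LOW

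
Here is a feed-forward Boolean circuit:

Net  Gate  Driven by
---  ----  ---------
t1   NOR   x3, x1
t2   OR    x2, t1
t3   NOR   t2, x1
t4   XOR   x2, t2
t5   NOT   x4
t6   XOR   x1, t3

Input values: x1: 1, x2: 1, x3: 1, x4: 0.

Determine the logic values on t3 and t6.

t1 = x3 NOR x1 = 1 NOR 1 = 0
t2 = x2 OR t1 = 1 OR 0 = 1
t3 = t2 NOR x1 = 1 NOR 1 = 0
t6 = x1 XOR t3 = 1 XOR 0 = 1

t3 = 0; t6 = 1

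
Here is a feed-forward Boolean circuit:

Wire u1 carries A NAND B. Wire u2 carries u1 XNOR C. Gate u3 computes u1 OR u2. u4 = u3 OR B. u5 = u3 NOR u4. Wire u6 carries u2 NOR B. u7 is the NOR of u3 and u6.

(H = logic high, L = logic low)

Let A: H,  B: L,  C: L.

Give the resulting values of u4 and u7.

u1 = A NAND B = H NAND L = H
u2 = u1 XNOR C = H XNOR L = L
u3 = u1 OR u2 = H OR L = H
u4 = u3 OR B = H OR L = H
u6 = u2 NOR B = L NOR L = H
u7 = u3 NOR u6 = H NOR H = L

u4 = H; u7 = L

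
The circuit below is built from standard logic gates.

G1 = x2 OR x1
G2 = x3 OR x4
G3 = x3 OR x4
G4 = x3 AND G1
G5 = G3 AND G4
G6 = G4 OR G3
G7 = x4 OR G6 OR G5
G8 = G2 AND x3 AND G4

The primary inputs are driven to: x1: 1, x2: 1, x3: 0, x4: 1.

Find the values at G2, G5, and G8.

G2 = 1, G5 = 0, G8 = 0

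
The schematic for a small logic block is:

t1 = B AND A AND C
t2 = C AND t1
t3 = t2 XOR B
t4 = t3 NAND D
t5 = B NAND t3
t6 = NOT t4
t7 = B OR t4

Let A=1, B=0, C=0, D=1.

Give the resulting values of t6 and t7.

t6 = 0  t7 = 1

t1 = B AND A AND C = 0 AND 1 AND 0 = 0
t2 = C AND t1 = 0 AND 0 = 0
t3 = t2 XOR B = 0 XOR 0 = 0
t4 = t3 NAND D = 0 NAND 1 = 1
t6 = NOT t4 = NOT 1 = 0
t7 = B OR t4 = 0 OR 1 = 1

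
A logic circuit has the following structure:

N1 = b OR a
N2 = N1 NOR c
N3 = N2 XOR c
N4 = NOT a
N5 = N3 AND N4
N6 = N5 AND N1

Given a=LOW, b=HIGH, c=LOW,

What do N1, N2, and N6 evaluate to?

N1 = HIGH, N2 = LOW, N6 = LOW

N1 = b OR a = HIGH OR LOW = HIGH
N2 = N1 NOR c = HIGH NOR LOW = LOW
N3 = N2 XOR c = LOW XOR LOW = LOW
N4 = NOT a = NOT LOW = HIGH
N5 = N3 AND N4 = LOW AND HIGH = LOW
N6 = N5 AND N1 = LOW AND HIGH = LOW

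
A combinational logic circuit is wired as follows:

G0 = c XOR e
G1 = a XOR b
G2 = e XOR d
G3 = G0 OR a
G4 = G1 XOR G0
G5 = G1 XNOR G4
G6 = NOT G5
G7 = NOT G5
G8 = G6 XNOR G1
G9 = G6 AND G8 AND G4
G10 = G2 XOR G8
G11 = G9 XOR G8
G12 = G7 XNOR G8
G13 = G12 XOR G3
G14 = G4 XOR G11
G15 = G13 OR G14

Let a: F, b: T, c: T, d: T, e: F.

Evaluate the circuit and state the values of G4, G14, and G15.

G0 = c XOR e = T XOR F = T
G1 = a XOR b = F XOR T = T
G3 = G0 OR a = T OR F = T
G4 = G1 XOR G0 = T XOR T = F
G5 = G1 XNOR G4 = T XNOR F = F
G6 = NOT G5 = NOT F = T
G7 = NOT G5 = NOT F = T
G8 = G6 XNOR G1 = T XNOR T = T
G9 = G6 AND G8 AND G4 = T AND T AND F = F
G11 = G9 XOR G8 = F XOR T = T
G12 = G7 XNOR G8 = T XNOR T = T
G13 = G12 XOR G3 = T XOR T = F
G14 = G4 XOR G11 = F XOR T = T
G15 = G13 OR G14 = F OR T = T

G4 = F  G14 = T  G15 = T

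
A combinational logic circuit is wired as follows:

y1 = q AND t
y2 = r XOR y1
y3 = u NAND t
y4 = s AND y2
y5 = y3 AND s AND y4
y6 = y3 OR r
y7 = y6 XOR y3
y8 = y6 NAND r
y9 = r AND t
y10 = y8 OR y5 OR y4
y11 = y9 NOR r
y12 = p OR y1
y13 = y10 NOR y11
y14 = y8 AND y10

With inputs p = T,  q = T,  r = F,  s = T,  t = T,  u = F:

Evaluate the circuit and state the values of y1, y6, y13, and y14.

y1 = T  y6 = T  y13 = F  y14 = T

y1 = q AND t = T AND T = T
y2 = r XOR y1 = F XOR T = T
y3 = u NAND t = F NAND T = T
y4 = s AND y2 = T AND T = T
y5 = y3 AND s AND y4 = T AND T AND T = T
y6 = y3 OR r = T OR F = T
y8 = y6 NAND r = T NAND F = T
y9 = r AND t = F AND T = F
y10 = y8 OR y5 OR y4 = T OR T OR T = T
y11 = y9 NOR r = F NOR F = T
y13 = y10 NOR y11 = T NOR T = F
y14 = y8 AND y10 = T AND T = T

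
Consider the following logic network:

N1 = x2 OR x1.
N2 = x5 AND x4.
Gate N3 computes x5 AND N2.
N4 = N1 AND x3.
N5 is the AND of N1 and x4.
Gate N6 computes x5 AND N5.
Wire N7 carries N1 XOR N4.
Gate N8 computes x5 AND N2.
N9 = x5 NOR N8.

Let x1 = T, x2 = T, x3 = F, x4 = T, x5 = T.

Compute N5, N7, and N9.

N5 = T  N7 = T  N9 = F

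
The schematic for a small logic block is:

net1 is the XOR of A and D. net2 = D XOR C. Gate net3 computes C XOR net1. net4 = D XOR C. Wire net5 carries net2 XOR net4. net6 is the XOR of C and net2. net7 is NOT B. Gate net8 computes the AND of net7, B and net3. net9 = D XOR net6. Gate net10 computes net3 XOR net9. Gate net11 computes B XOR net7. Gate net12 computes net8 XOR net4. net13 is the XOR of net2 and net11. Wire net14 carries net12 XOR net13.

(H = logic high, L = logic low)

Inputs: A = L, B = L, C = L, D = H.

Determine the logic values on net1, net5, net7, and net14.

net1 = H, net5 = L, net7 = H, net14 = H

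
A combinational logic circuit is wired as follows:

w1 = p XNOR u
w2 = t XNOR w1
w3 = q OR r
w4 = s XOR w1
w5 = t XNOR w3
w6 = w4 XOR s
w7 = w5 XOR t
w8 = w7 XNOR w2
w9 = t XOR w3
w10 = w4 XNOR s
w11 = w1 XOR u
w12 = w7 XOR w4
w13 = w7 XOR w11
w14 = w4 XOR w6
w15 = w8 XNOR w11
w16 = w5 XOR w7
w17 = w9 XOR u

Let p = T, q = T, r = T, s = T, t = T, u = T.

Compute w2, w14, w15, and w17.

w2 = T  w14 = T  w15 = T  w17 = T

w1 = p XNOR u = T XNOR T = T
w2 = t XNOR w1 = T XNOR T = T
w3 = q OR r = T OR T = T
w4 = s XOR w1 = T XOR T = F
w5 = t XNOR w3 = T XNOR T = T
w6 = w4 XOR s = F XOR T = T
w7 = w5 XOR t = T XOR T = F
w8 = w7 XNOR w2 = F XNOR T = F
w9 = t XOR w3 = T XOR T = F
w11 = w1 XOR u = T XOR T = F
w14 = w4 XOR w6 = F XOR T = T
w15 = w8 XNOR w11 = F XNOR F = T
w17 = w9 XOR u = F XOR T = T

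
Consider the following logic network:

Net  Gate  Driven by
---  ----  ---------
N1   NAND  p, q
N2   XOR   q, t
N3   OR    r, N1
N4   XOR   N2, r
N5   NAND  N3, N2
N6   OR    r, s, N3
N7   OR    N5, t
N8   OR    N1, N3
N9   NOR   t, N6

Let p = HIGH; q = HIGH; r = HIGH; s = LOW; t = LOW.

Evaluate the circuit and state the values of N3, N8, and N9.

N3 = HIGH  N8 = HIGH  N9 = LOW

N1 = p NAND q = HIGH NAND HIGH = LOW
N3 = r OR N1 = HIGH OR LOW = HIGH
N6 = r OR s OR N3 = HIGH OR LOW OR HIGH = HIGH
N8 = N1 OR N3 = LOW OR HIGH = HIGH
N9 = t NOR N6 = LOW NOR HIGH = LOW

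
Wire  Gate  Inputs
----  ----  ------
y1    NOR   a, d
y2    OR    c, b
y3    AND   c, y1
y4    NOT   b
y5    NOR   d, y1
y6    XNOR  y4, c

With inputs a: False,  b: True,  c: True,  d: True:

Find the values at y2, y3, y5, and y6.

y2 = True  y3 = False  y5 = False  y6 = False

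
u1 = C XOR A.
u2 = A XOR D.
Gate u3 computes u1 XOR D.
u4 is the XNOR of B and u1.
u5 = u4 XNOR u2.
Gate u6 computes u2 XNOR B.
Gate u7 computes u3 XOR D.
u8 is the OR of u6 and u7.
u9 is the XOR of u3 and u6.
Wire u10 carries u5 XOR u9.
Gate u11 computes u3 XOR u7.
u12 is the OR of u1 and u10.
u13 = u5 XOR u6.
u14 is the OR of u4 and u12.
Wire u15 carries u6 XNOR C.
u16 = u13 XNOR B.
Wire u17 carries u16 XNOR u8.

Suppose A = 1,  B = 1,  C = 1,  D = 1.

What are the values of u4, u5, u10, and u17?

u4 = 0, u5 = 1, u10 = 0, u17 = 0

u1 = C XOR A = 1 XOR 1 = 0
u2 = A XOR D = 1 XOR 1 = 0
u3 = u1 XOR D = 0 XOR 1 = 1
u4 = B XNOR u1 = 1 XNOR 0 = 0
u5 = u4 XNOR u2 = 0 XNOR 0 = 1
u6 = u2 XNOR B = 0 XNOR 1 = 0
u7 = u3 XOR D = 1 XOR 1 = 0
u8 = u6 OR u7 = 0 OR 0 = 0
u9 = u3 XOR u6 = 1 XOR 0 = 1
u10 = u5 XOR u9 = 1 XOR 1 = 0
u13 = u5 XOR u6 = 1 XOR 0 = 1
u16 = u13 XNOR B = 1 XNOR 1 = 1
u17 = u16 XNOR u8 = 1 XNOR 0 = 0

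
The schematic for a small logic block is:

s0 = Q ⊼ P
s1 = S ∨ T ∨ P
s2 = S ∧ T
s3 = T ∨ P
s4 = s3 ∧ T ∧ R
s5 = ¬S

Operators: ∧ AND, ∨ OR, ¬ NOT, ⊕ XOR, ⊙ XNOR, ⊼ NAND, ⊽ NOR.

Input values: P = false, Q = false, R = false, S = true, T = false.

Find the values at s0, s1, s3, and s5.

s0 = true; s1 = true; s3 = false; s5 = false

s0 = Q NAND P = false NAND false = true
s1 = S OR T OR P = true OR false OR false = true
s3 = T OR P = false OR false = false
s5 = NOT S = NOT true = false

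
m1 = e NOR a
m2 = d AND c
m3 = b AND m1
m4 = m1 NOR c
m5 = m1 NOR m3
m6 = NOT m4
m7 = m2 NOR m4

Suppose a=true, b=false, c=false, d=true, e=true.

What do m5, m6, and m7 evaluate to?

m5 = true, m6 = false, m7 = false

m1 = e NOR a = true NOR true = false
m2 = d AND c = true AND false = false
m3 = b AND m1 = false AND false = false
m4 = m1 NOR c = false NOR false = true
m5 = m1 NOR m3 = false NOR false = true
m6 = NOT m4 = NOT true = false
m7 = m2 NOR m4 = false NOR true = false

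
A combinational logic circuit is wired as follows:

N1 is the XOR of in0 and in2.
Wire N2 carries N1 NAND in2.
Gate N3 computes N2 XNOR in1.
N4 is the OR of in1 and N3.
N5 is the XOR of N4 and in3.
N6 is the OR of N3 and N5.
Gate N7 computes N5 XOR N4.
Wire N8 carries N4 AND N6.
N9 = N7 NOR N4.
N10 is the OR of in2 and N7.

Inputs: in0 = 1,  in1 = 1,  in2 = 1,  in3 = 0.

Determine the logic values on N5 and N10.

N1 = in0 XOR in2 = 1 XOR 1 = 0
N2 = N1 NAND in2 = 0 NAND 1 = 1
N3 = N2 XNOR in1 = 1 XNOR 1 = 1
N4 = in1 OR N3 = 1 OR 1 = 1
N5 = N4 XOR in3 = 1 XOR 0 = 1
N7 = N5 XOR N4 = 1 XOR 1 = 0
N10 = in2 OR N7 = 1 OR 0 = 1

N5 = 1, N10 = 1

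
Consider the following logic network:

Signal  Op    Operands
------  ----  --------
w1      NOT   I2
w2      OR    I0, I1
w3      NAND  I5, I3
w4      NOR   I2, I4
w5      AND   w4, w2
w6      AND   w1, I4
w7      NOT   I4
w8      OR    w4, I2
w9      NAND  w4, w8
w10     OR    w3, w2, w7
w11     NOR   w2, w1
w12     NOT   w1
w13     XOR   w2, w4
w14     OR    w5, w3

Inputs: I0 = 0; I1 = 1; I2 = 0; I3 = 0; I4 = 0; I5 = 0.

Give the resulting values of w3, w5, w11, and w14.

w3 = 1, w5 = 1, w11 = 0, w14 = 1

w1 = NOT I2 = NOT 0 = 1
w2 = I0 OR I1 = 0 OR 1 = 1
w3 = I5 NAND I3 = 0 NAND 0 = 1
w4 = I2 NOR I4 = 0 NOR 0 = 1
w5 = w4 AND w2 = 1 AND 1 = 1
w11 = w2 NOR w1 = 1 NOR 1 = 0
w14 = w5 OR w3 = 1 OR 1 = 1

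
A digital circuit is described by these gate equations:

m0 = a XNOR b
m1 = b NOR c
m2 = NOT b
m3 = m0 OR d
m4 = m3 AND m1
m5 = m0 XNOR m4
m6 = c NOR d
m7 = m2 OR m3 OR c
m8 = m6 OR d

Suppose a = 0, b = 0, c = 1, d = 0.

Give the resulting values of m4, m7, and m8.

m0 = a XNOR b = 0 XNOR 0 = 1
m1 = b NOR c = 0 NOR 1 = 0
m2 = NOT b = NOT 0 = 1
m3 = m0 OR d = 1 OR 0 = 1
m4 = m3 AND m1 = 1 AND 0 = 0
m6 = c NOR d = 1 NOR 0 = 0
m7 = m2 OR m3 OR c = 1 OR 1 OR 1 = 1
m8 = m6 OR d = 0 OR 0 = 0

m4 = 0, m7 = 1, m8 = 0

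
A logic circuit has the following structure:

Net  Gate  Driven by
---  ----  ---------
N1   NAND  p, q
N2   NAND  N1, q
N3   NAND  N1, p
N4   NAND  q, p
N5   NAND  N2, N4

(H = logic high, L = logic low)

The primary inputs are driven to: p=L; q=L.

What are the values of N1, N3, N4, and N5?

N1 = H  N3 = H  N4 = H  N5 = L

N1 = p NAND q = L NAND L = H
N2 = N1 NAND q = H NAND L = H
N3 = N1 NAND p = H NAND L = H
N4 = q NAND p = L NAND L = H
N5 = N2 NAND N4 = H NAND H = L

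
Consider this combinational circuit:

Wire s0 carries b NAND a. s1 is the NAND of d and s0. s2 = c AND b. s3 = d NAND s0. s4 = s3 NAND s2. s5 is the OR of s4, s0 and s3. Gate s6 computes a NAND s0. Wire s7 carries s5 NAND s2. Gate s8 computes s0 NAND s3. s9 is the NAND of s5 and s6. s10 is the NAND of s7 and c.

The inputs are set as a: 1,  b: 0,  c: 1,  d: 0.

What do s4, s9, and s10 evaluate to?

s0 = b NAND a = 0 NAND 1 = 1
s2 = c AND b = 1 AND 0 = 0
s3 = d NAND s0 = 0 NAND 1 = 1
s4 = s3 NAND s2 = 1 NAND 0 = 1
s5 = s4 OR s0 OR s3 = 1 OR 1 OR 1 = 1
s6 = a NAND s0 = 1 NAND 1 = 0
s7 = s5 NAND s2 = 1 NAND 0 = 1
s9 = s5 NAND s6 = 1 NAND 0 = 1
s10 = s7 NAND c = 1 NAND 1 = 0

s4 = 1, s9 = 1, s10 = 0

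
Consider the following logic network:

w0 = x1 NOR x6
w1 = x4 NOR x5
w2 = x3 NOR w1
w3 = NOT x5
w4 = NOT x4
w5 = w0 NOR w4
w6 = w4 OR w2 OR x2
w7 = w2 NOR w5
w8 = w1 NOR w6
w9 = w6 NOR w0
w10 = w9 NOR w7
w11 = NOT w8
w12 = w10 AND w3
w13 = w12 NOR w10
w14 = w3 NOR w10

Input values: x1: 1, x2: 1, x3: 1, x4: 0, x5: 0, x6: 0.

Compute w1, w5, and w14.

w1 = 1, w5 = 0, w14 = 0

w0 = x1 NOR x6 = 1 NOR 0 = 0
w1 = x4 NOR x5 = 0 NOR 0 = 1
w2 = x3 NOR w1 = 1 NOR 1 = 0
w3 = NOT x5 = NOT 0 = 1
w4 = NOT x4 = NOT 0 = 1
w5 = w0 NOR w4 = 0 NOR 1 = 0
w6 = w4 OR w2 OR x2 = 1 OR 0 OR 1 = 1
w7 = w2 NOR w5 = 0 NOR 0 = 1
w9 = w6 NOR w0 = 1 NOR 0 = 0
w10 = w9 NOR w7 = 0 NOR 1 = 0
w14 = w3 NOR w10 = 1 NOR 0 = 0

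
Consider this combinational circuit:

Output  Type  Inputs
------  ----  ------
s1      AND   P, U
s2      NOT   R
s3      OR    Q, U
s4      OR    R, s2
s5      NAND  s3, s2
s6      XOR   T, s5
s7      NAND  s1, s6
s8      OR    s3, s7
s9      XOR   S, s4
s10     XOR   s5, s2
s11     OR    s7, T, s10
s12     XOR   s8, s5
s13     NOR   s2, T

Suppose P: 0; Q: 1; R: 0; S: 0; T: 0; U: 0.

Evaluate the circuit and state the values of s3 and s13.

s3 = 1; s13 = 0

s2 = NOT R = NOT 0 = 1
s3 = Q OR U = 1 OR 0 = 1
s13 = s2 NOR T = 1 NOR 0 = 0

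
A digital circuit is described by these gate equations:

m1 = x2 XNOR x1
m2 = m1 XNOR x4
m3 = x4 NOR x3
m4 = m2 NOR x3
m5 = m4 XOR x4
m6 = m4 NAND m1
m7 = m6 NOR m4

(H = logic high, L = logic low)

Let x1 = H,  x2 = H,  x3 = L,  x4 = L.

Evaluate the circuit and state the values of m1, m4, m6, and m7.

m1 = H, m4 = H, m6 = L, m7 = L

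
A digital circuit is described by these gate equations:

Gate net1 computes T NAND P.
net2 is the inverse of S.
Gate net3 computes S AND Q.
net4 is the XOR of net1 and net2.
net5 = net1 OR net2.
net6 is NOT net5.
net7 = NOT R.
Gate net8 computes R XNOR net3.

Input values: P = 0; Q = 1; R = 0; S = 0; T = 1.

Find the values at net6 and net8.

net1 = T NAND P = 1 NAND 0 = 1
net2 = NOT S = NOT 0 = 1
net3 = S AND Q = 0 AND 1 = 0
net5 = net1 OR net2 = 1 OR 1 = 1
net6 = NOT net5 = NOT 1 = 0
net8 = R XNOR net3 = 0 XNOR 0 = 1

net6 = 0, net8 = 1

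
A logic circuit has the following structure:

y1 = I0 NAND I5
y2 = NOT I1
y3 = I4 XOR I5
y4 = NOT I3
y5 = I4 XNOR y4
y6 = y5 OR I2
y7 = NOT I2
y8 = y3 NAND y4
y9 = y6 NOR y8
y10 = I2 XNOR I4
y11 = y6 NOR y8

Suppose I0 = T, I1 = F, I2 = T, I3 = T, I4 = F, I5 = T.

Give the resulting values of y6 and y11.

y3 = I4 XOR I5 = F XOR T = T
y4 = NOT I3 = NOT T = F
y5 = I4 XNOR y4 = F XNOR F = T
y6 = y5 OR I2 = T OR T = T
y8 = y3 NAND y4 = T NAND F = T
y11 = y6 NOR y8 = T NOR T = F

y6 = T; y11 = F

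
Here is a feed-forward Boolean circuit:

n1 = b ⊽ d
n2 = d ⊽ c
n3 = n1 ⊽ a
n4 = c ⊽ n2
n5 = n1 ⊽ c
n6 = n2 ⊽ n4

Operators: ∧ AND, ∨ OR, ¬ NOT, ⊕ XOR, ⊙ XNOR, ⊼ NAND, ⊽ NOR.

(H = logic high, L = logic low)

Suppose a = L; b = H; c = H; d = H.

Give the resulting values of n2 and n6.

n2 = d NOR c = H NOR H = L
n4 = c NOR n2 = H NOR L = L
n6 = n2 NOR n4 = L NOR L = H

n2 = L  n6 = H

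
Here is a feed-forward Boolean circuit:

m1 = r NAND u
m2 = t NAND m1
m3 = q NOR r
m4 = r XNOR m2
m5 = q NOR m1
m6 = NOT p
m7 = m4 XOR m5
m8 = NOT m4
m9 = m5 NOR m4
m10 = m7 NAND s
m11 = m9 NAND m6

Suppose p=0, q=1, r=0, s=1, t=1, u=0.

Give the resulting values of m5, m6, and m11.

m5 = 0; m6 = 1; m11 = 1

m1 = r NAND u = 0 NAND 0 = 1
m2 = t NAND m1 = 1 NAND 1 = 0
m4 = r XNOR m2 = 0 XNOR 0 = 1
m5 = q NOR m1 = 1 NOR 1 = 0
m6 = NOT p = NOT 0 = 1
m9 = m5 NOR m4 = 0 NOR 1 = 0
m11 = m9 NAND m6 = 0 NAND 1 = 1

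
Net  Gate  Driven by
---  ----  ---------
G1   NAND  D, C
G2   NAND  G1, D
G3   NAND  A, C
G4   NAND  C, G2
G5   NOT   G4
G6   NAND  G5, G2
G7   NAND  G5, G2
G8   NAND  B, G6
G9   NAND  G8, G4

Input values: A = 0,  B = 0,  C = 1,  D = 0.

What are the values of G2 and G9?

G2 = 1, G9 = 1

G1 = D NAND C = 0 NAND 1 = 1
G2 = G1 NAND D = 1 NAND 0 = 1
G4 = C NAND G2 = 1 NAND 1 = 0
G5 = NOT G4 = NOT 0 = 1
G6 = G5 NAND G2 = 1 NAND 1 = 0
G8 = B NAND G6 = 0 NAND 0 = 1
G9 = G8 NAND G4 = 1 NAND 0 = 1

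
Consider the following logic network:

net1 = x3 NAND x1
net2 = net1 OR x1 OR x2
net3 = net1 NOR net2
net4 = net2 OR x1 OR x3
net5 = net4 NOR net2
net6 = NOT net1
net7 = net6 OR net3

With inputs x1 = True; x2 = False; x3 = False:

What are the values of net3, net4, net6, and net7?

net3 = False; net4 = True; net6 = False; net7 = False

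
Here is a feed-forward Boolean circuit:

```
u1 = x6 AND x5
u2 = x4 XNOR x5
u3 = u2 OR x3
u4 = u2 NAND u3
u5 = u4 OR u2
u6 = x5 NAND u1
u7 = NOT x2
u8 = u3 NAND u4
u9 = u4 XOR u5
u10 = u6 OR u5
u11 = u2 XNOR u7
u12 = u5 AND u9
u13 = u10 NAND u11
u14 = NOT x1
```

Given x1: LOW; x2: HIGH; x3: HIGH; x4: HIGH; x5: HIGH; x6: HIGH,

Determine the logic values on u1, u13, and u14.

u1 = HIGH, u13 = HIGH, u14 = HIGH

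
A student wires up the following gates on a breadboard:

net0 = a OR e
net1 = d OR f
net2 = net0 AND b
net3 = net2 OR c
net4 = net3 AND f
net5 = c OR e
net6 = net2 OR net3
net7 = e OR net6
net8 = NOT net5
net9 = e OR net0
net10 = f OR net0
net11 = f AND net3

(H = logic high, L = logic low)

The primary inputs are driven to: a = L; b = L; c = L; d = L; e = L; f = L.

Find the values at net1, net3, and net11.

net0 = a OR e = L OR L = L
net1 = d OR f = L OR L = L
net2 = net0 AND b = L AND L = L
net3 = net2 OR c = L OR L = L
net11 = f AND net3 = L AND L = L

net1 = L, net3 = L, net11 = L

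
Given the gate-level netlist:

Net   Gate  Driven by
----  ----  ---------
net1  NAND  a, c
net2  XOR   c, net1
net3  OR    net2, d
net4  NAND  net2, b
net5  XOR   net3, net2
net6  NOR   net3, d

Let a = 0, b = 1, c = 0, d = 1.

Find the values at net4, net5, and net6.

net4 = 0; net5 = 0; net6 = 0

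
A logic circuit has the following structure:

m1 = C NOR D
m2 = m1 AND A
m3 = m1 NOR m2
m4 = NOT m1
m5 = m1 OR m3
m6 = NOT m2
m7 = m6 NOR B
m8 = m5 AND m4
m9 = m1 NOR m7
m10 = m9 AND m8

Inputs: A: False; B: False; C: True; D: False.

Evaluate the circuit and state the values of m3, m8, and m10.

m3 = True; m8 = True; m10 = True

m1 = C NOR D = True NOR False = False
m2 = m1 AND A = False AND False = False
m3 = m1 NOR m2 = False NOR False = True
m4 = NOT m1 = NOT False = True
m5 = m1 OR m3 = False OR True = True
m6 = NOT m2 = NOT False = True
m7 = m6 NOR B = True NOR False = False
m8 = m5 AND m4 = True AND True = True
m9 = m1 NOR m7 = False NOR False = True
m10 = m9 AND m8 = True AND True = True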